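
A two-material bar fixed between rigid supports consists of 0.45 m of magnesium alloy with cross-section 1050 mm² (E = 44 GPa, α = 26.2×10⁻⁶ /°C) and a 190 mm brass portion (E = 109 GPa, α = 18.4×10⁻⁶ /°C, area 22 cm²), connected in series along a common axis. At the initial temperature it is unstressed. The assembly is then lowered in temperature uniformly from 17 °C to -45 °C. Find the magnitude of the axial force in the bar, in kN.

P ≈ 90 kN (tensile)

If the supports were absent, the total length change would be Σ αᵢΔT Lᵢ = 26.2×10⁻⁶×62×450 + 18.4×10⁻⁶×62×190 = 0.9477 mm.
The walls prevent any net length change, so an axial force P (same in every segment) develops. Compatibility: P · Σ Lᵢ/(AᵢEᵢ) = δ_free.
Σ Lᵢ/(AᵢEᵢ) = 450/(1050×44×10³) + 190/(2200×109×10³) = 1.053×10⁻⁵ mm/N.
P = 0.9477 / 1.053×10⁻⁵ = 89980 N = 89.98 kN, tensile.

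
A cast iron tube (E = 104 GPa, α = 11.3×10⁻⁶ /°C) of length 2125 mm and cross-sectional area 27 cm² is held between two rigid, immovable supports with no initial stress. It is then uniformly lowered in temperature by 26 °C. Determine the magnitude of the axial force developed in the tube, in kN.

P ≈ 82.5 kN (tensile)

Full restraint means ε = 0, so the stress is σ = EαΔT = 104×10³ × 11.3×10⁻⁶ × 26 = 30.56 MPa.
Then P = σA = 30.56 × 2700 mm² = 82.5 kN, tensile.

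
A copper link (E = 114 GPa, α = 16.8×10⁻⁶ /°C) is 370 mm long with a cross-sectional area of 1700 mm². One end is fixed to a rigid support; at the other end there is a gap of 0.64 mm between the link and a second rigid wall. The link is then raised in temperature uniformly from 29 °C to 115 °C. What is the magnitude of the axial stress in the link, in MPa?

Unrestrained expansion: δ_free = αΔT L = 16.8×10⁻⁶ × 86 × 370 = 0.5346 mm.
Since δ_free = 0.535 mm is less than the 0.64 mm gap, the link never touches the wall. No axial force develops.

σ ≈ 0 MPa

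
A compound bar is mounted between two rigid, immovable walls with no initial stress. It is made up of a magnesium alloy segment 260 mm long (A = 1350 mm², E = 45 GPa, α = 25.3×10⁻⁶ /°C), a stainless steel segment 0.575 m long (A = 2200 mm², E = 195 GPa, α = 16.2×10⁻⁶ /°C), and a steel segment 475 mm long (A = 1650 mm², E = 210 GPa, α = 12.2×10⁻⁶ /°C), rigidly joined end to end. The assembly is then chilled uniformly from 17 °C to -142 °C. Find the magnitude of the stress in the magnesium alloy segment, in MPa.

If the supports were absent, the total length change would be Σ αᵢΔT Lᵢ = 25.3×10⁻⁶×159×260 + 16.2×10⁻⁶×159×575 + 12.2×10⁻⁶×159×475 = 3.448 mm.
The walls prevent any net length change, so an axial force P (same in every segment) develops. Compatibility: P · Σ Lᵢ/(AᵢEᵢ) = δ_free.
The series flexibility is Σ Lᵢ/(AᵢEᵢ) = 260/(1350×45×10³) + 575/(2200×195×10³) + 475/(1650×210×10³) = 6.991×10⁻⁶ mm/N.
Hence P = δ_free / Σ(L/AE) = 3.448/6.991×10⁻⁶ = 493.3 kN (tensile).
σ_{magnesium alloy} = P / A = 493300 / 1350 = 365.4 MPa.

σ ≈ 365 MPa (tensile)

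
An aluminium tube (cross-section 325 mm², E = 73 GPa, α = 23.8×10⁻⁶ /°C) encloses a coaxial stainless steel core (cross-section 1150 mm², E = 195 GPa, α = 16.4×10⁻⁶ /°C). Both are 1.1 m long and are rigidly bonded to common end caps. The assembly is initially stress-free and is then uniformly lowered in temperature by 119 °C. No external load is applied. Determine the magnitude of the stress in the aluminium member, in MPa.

σ ≈ 58.1 MPa (tensile)

Both members must finish at the same length. With the larger α, the aluminium tends to over-contract; the plates restrain it, putting the aluminium in tension and the stainless steel in compression. With no external load the two internal forces are equal and opposite, magnitude P.
Setting the final lengths equal and cancelling L: (α₁ − α₂)ΔT = P/(A₁E₁) + P/(A₂E₂).
|α₁ − α₂|·ΔT = 7.4×10⁻⁶ × 119 = 0.0008806.
1/(A₁E₁) + 1/(A₂E₂) = 1/(325×73×10³) + 1/(1150×195×10³) = 4.661×10⁻⁸ N⁻¹.
So P = 0.0008806 / 4.661×10⁻⁸ = 18.89 kN.
σ_{aluminium} = P/A₁ = 18890/325 = 58.13 MPa, tensile.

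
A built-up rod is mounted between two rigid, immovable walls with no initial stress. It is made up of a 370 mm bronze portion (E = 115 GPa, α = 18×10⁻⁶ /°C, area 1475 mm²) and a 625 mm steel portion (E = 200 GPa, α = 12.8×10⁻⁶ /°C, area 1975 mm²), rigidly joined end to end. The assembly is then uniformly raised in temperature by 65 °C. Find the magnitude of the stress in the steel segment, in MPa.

σ ≈ 128 MPa (compressive)

If the supports were absent, the total length change would be Σ αᵢΔT Lᵢ = 18×10⁻⁶×65×370 + 12.8×10⁻⁶×65×625 = 0.9529 mm.
The rigid supports impose zero overall length change; the single axial force P common to all segments must satisfy P Σ Lᵢ/(AᵢEᵢ) = δ_free.
The series flexibility is Σ Lᵢ/(AᵢEᵢ) = 370/(1475×115×10³) + 625/(1975×200×10³) = 3.764×10⁻⁶ mm/N.
So P = 0.9529 / 3.764×10⁻⁶ = 253.2 kN, compressive.
σ_{steel} = P / A = 253200 / 1975 = 128.2 MPa.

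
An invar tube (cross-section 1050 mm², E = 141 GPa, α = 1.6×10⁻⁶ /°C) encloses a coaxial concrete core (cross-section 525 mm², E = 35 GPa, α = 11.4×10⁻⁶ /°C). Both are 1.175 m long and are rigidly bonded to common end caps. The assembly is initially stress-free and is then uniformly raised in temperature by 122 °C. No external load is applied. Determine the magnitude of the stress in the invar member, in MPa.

σ ≈ 18.6 MPa (tensile)

The concrete has the larger α, so on heating it would change length more than the invar if both were free. The rigid plates force a common final length, so the concrete is put into compression and the invar into tension, with equal and opposite forces P (no external load).
Compatibility of the two members (thermal + elastic change equal): (α₁ − α₂)ΔT = P·[1/(A₁E₁) + 1/(A₂E₂)].
|α₁ − α₂|·ΔT = 9.8×10⁻⁶ × 122 = 0.001196.
1/(A₁E₁) + 1/(A₂E₂) = 1/(1050×141×10³) + 1/(525×35×10³) = 6.118×10⁻⁸ N⁻¹.
So P = 0.001196 / 6.118×10⁻⁸ = 19.54 kN.
σ_{invar} = P/A₁ = 19540/1050 = 18.61 MPa, tensile.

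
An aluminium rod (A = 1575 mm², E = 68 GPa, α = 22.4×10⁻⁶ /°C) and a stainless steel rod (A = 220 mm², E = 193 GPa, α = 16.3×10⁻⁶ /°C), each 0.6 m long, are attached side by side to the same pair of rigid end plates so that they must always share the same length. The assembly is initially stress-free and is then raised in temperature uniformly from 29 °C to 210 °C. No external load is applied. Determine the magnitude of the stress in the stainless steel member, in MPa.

The aluminium has the larger α, so on heating it would change length more than the stainless steel if both were free. The rigid plates force a common final length, so the aluminium is put into compression and the stainless steel into tension, with equal and opposite forces P (no external load).
Compatibility of the two members (thermal + elastic change equal): (α₁ − α₂)ΔT = P·[1/(A₁E₁) + 1/(A₂E₂)].
|α₁ − α₂|·ΔT = 6.1×10⁻⁶ × 181 = 0.001104.
1/(A₁E₁) + 1/(A₂E₂) = 1/(1575×68×10³) + 1/(220×193×10³) = 3.289×10⁻⁸ N⁻¹.
So P = 0.001104 / 3.289×10⁻⁸ = 33.57 kN.
σ_{stainless steel} = P/A₂ = 33570/220 = 152.6 MPa, tensile.

σ ≈ 153 MPa (tensile)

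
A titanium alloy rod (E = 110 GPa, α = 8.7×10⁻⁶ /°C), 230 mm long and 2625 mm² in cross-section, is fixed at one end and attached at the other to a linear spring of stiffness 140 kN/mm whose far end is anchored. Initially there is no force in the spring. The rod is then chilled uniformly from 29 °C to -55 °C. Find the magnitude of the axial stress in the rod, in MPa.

σ ≈ 8.07 MPa (tensile)

If the spring were absent the rod would shorten by αΔT L = 8.7×10⁻⁶ × 84 × 230 = 0.1681 mm.
With a force P in the spring, the elastic change of the rod is PL/(AE) and that of the spring is P/k; compatibility requires their sum to equal δ_free.
So P = δ_free / [L/(AE) + 1/k] = 0.1681 / [ 230/(2625×110×10³) + 1/(140×10³) ].
P = 0.1681 / 7.939×10⁻⁶ = 21170 N.
σ = P/A = 21170/2625 = 8.065 MPa.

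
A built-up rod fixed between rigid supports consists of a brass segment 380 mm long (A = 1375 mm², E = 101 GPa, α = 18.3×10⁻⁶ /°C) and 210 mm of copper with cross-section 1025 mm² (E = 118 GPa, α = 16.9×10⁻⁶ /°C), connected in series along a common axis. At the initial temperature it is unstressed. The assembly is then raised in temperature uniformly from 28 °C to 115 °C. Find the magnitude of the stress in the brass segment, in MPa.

With the walls removed the bar would change length by δ_free = Σ αᵢΔT Lᵢ = 18.3×10⁻⁶×87×380 + 16.9×10⁻⁶×87×210 = 0.9138 mm.
The walls prevent any net length change, so an axial force P (same in every segment) develops. Compatibility: P · Σ Lᵢ/(AᵢEᵢ) = δ_free.
The series flexibility is Σ Lᵢ/(AᵢEᵢ) = 380/(1375×101×10³) + 210/(1025×118×10³) = 4.473×10⁻⁶ mm/N.
Hence P = δ_free / Σ(L/AE) = 0.9138/4.473×10⁻⁶ = 204.3 kN (compressive).
σ_{brass} = P / A = 204300 / 1375 = 148.6 MPa.

σ ≈ 149 MPa (compressive)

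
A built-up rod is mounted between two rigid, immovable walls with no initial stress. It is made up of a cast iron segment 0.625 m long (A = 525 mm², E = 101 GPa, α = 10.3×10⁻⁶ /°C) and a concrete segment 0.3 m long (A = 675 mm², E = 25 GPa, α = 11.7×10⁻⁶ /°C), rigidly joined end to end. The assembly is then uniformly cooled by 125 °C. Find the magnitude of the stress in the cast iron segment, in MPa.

σ ≈ 80.1 MPa (tensile)

Free thermal contraction of the whole bar: Σ αᵢΔT Lᵢ = 10.3×10⁻⁶×125×625 + 11.7×10⁻⁶×125×300 = 1.243 mm.
The rigid supports impose zero overall length change; the single axial force P common to all segments must satisfy P Σ Lᵢ/(AᵢEᵢ) = δ_free.
Σ Lᵢ/(AᵢEᵢ) = 625/(525×101×10³) + 300/(675×25×10³) = 2.956×10⁻⁵ mm/N.
So P = 1.243 / 2.956×10⁻⁵ = 42.06 kN, tensile.
σ_{cast iron} = P / A = 42060 / 525 = 80.11 MPa.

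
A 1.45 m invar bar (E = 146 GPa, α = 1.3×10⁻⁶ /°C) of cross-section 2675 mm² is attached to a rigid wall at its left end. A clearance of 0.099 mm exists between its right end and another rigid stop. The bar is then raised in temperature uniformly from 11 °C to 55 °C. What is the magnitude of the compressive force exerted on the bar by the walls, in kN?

P ≈ 0 kN

Free thermal elongation = αΔT L = 1.3×10⁻⁶ × 44 × 1450 = 0.08294 mm.
This is smaller than the 0.099 mm clearance, so the bar expands freely without reaching the stop — the stress is zero.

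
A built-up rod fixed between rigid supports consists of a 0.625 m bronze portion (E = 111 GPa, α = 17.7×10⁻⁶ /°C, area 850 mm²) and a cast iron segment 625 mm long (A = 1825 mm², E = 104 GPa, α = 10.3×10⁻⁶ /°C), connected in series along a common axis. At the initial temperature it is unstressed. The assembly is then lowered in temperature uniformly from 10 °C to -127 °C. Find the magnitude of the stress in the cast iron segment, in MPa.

σ ≈ 132 MPa (tensile)

Free thermal contraction of the whole bar: Σ αᵢΔT Lᵢ = 17.7×10⁻⁶×137×625 + 10.3×10⁻⁶×137×625 = 2.397 mm.
The rigid supports impose zero overall length change; the single axial force P common to all segments must satisfy P Σ Lᵢ/(AᵢEᵢ) = δ_free.
Σ Lᵢ/(AᵢEᵢ) = 625/(850×111×10³) + 625/(1825×104×10³) = 9.917×10⁻⁶ mm/N.
P = 2.397 / 9.917×10⁻⁶ = 241800 N = 241.8 kN, tensile.
σ_{cast iron} = P / A = 241800 / 1825 = 132.5 MPa.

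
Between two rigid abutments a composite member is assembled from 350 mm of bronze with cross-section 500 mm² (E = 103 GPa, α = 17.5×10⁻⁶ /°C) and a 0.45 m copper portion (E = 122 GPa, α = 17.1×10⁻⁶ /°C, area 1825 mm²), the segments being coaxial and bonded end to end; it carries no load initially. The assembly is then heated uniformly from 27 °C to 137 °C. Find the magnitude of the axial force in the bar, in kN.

With the walls removed the bar would change length by δ_free = Σ αᵢΔT Lᵢ = 17.5×10⁻⁶×110×350 + 17.1×10⁻⁶×110×450 = 1.52 mm.
The walls prevent any net length change, so an axial force P (same in every segment) develops. Compatibility: P · Σ Lᵢ/(AᵢEᵢ) = δ_free.
The series flexibility is Σ Lᵢ/(AᵢEᵢ) = 350/(500×103×10³) + 450/(1825×122×10³) = 8.817×10⁻⁶ mm/N.
P = 1.52 / 8.817×10⁻⁶ = 172400 N = 172.4 kN, compressive.

P ≈ 172 kN (compressive)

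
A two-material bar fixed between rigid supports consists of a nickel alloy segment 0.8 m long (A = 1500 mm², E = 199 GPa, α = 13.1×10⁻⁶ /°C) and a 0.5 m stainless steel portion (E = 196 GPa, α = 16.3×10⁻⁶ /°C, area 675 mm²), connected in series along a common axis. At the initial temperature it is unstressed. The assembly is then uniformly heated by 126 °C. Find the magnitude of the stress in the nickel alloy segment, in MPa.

σ ≈ 242 MPa (compressive)

With the walls removed the bar would change length by δ_free = Σ αᵢΔT Lᵢ = 13.1×10⁻⁶×126×800 + 16.3×10⁻⁶×126×500 = 2.347 mm.
The rigid supports impose zero overall length change; the single axial force P common to all segments must satisfy P Σ Lᵢ/(AᵢEᵢ) = δ_free.
The series flexibility is Σ Lᵢ/(AᵢEᵢ) = 800/(1500×199×10³) + 500/(675×196×10³) = 6.459×10⁻⁶ mm/N.
Hence P = δ_free / Σ(L/AE) = 2.347/6.459×10⁻⁶ = 363.4 kN (compressive).
σ_{nickel alloy} = P / A = 363400 / 1500 = 242.3 MPa.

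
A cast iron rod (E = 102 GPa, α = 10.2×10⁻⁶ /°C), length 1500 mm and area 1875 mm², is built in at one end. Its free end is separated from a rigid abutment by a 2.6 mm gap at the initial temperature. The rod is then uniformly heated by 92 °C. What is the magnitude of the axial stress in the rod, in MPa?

σ ≈ 0 MPa

If the wall were absent the rod would grow by αΔT L = 10.2×10⁻⁶ × 92 × 1500 = 1.408 mm.
This is smaller than the 2.6 mm clearance, so the rod expands freely without reaching the stop — the stress is zero.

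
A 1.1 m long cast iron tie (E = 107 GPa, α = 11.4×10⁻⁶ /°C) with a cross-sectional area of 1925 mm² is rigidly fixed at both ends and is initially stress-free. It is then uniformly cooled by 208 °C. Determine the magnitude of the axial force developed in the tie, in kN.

The ends cannot move, so σ = EαΔT = 107×10³ × 11.4×10⁻⁶ × 208 = 253.7 MPa.
Then P = σA = 253.7 × 1925 mm² = 488.4 kN, tensile.

P ≈ 488 kN (tensile)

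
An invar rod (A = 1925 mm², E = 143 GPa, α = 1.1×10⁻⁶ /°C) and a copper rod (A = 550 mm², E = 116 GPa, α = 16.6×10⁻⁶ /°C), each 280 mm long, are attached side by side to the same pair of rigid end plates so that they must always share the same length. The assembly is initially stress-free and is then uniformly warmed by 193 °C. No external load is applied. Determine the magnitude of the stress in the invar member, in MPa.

σ ≈ 80.5 MPa (tensile)

Equilibrium of a rigid end plate with no external load gives equal and opposite internal forces ±P in the two members. Since α_{copper} > α_{invar}, heating drives the copper into compression and the invar into tension.
Equating the net (thermal + elastic) strains gives |α₁ − α₂|·ΔT = P·[1/(A₁E₁) + 1/(A₂E₂)].
|α₁ − α₂|·ΔT = 15.5×10⁻⁶ × 193 = 0.002992.
1/(A₁E₁) + 1/(A₂E₂) = 1/(1925×143×10³) + 1/(550×116×10³) = 1.931×10⁻⁸ N⁻¹.
So P = 0.002992 / 1.931×10⁻⁸ = 154.9 kN.
σ_{invar} = P/A₁ = 154900/1925 = 80.49 MPa, tensile.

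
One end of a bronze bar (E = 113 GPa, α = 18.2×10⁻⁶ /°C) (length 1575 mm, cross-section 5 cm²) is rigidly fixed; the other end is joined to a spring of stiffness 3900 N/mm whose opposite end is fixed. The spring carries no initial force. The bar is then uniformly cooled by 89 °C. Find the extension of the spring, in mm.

δ ≈ 2.3 mm

Free thermal contraction: δ_free = αΔT L = 18.2×10⁻⁶ × 89 × 1575 = 2.551 mm.
With a force P in the spring, the elastic change of the bar is PL/(AE) and that of the spring is P/k; compatibility requires their sum to equal δ_free.
P [ L/(AE) + 1/k ] = δ_free → P [ 1575/(500×113×10³) + 1/(3900) ] = 2.551.
P = 2.551 / 0.0002843 = 8974 N.
Spring extension = P/k = 8974/(3900) = 2.301 mm.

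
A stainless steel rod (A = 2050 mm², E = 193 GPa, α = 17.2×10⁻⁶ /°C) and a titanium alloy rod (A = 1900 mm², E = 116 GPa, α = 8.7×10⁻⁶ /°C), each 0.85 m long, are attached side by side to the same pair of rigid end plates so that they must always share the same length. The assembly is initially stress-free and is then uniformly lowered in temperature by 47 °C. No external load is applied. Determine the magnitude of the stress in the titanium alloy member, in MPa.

σ ≈ 29.8 MPa (compressive)

Equilibrium of a rigid end plate with no external load gives equal and opposite internal forces ±P in the two members. Since α_{stainless steel} > α_{titanium alloy}, cooling drives the stainless steel into tension and the titanium alloy into compression.
Equating the net (thermal + elastic) strains gives |α₁ − α₂|·ΔT = P·[1/(A₁E₁) + 1/(A₂E₂)].
|α₁ − α₂|·ΔT = 8.5×10⁻⁶ × 47 = 0.0003995.
1/(A₁E₁) + 1/(A₂E₂) = 1/(2050×193×10³) + 1/(1900×116×10³) = 7.065×10⁻⁹ N⁻¹.
P = 0.0003995 / 7.065×10⁻⁹ = 56550 N = 56.55 kN.
σ_{titanium alloy} = P/A₂ = 56550/1900 = 29.76 MPa, compressive.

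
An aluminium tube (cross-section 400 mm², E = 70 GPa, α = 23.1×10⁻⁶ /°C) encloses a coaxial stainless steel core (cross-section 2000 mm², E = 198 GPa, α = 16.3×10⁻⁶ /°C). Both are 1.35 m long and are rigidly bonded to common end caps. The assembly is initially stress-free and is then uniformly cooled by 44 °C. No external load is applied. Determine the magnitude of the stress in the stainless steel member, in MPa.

The aluminium has the larger α, so on cooling it would change length more than the stainless steel if both were free. The rigid plates force a common final length, so the aluminium is put into tension and the stainless steel into compression, with equal and opposite forces P (no external load).
Setting the final lengths equal and cancelling L: (α₁ − α₂)ΔT = P/(A₁E₁) + P/(A₂E₂).
|α₁ − α₂|·ΔT = 6.8×10⁻⁶ × 44 = 0.0002992.
1/(A₁E₁) + 1/(A₂E₂) = 1/(400×70×10³) + 1/(2000×198×10³) = 3.824×10⁻⁸ N⁻¹.
So P = 0.0002992 / 3.824×10⁻⁸ = 7.824 kN.
σ_{stainless steel} = P/A₂ = 7824/2000 = 3.912 MPa, compressive.

σ ≈ 3.91 MPa (compressive)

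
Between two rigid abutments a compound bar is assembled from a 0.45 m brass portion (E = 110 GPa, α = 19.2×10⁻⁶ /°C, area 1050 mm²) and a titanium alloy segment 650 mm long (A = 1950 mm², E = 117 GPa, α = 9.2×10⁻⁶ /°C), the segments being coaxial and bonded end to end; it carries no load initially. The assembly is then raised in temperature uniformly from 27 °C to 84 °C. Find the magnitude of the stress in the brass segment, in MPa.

σ ≈ 118 MPa (compressive)

Free thermal expansion of the whole bar: Σ αᵢΔT Lᵢ = 19.2×10⁻⁶×57×450 + 9.2×10⁻⁶×57×650 = 0.8333 mm.
The walls prevent any net length change, so an axial force P (same in every segment) develops. Compatibility: P · Σ Lᵢ/(AᵢEᵢ) = δ_free.
The series flexibility is Σ Lᵢ/(AᵢEᵢ) = 450/(1050×110×10³) + 650/(1950×117×10³) = 6.745×10⁻⁶ mm/N.
Hence P = δ_free / Σ(L/AE) = 0.8333/6.745×10⁻⁶ = 123.5 kN (compressive).
σ_{brass} = P / A = 123500 / 1050 = 117.7 MPa.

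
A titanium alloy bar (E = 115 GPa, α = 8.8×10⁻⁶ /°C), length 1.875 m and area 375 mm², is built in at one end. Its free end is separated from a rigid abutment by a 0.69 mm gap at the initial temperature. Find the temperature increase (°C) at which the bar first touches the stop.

The gap closes when αΔT L = 0.69 mm, since the bar is still unstressed at that instant.
ΔT = 0.69 / (8.8×10⁻⁶ × 1875) = 41.82 °C.

ΔT ≈ 41.8 °C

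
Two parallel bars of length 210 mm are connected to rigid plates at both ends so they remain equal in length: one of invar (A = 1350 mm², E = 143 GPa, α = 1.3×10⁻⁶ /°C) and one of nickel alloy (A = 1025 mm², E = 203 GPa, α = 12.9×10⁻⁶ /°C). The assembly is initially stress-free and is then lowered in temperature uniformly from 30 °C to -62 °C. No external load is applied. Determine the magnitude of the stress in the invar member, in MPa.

Equilibrium of a rigid end plate with no external load gives equal and opposite internal forces ±P in the two members. Since α_{nickel alloy} > α_{invar}, cooling drives the nickel alloy into tension and the invar into compression.
Setting the final lengths equal and cancelling L: (α₁ − α₂)ΔT = P/(A₁E₁) + P/(A₂E₂).
|α₁ − α₂|·ΔT = 11.6×10⁻⁶ × 92 = 0.001067.
1/(A₁E₁) + 1/(A₂E₂) = 1/(1350×143×10³) + 1/(1025×203×10³) = 9.986×10⁻⁹ N⁻¹.
P = 0.001067 / 9.986×10⁻⁹ = 106900 N = 106.9 kN.
σ_{invar} = P/A₁ = 106900/1350 = 79.16 MPa, compressive.

σ ≈ 79.2 MPa (compressive)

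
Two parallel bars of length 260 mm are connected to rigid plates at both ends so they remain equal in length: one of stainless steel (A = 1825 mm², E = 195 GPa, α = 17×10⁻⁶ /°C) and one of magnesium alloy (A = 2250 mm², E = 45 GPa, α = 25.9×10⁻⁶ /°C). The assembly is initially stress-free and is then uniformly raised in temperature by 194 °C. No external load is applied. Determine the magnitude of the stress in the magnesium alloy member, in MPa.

σ ≈ 60.5 MPa (compressive)

Both members must finish at the same length. With the larger α, the magnesium alloy tends to over-expand; the plates restrain it, putting the magnesium alloy in compression and the stainless steel in tension. With no external load the two internal forces are equal and opposite, magnitude P.
Setting the final lengths equal and cancelling L: (α₁ − α₂)ΔT = P/(A₁E₁) + P/(A₂E₂).
|α₁ − α₂|·ΔT = 8.9×10⁻⁶ × 194 = 0.001727.
1/(A₁E₁) + 1/(A₂E₂) = 1/(1825×195×10³) + 1/(2250×45×10³) = 1.269×10⁻⁸ N⁻¹.
P = 0.001727 / 1.269×10⁻⁸ = 136100 N = 136.1 kN.
σ_{magnesium alloy} = P/A₂ = 136100/2250 = 60.49 MPa, compressive.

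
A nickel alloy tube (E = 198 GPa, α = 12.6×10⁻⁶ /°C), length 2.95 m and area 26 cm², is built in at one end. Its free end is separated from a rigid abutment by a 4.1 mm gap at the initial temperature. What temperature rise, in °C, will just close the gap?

ΔT ≈ 110 °C

The gap closes when αΔT L = 4.1 mm, since the tube is still unstressed at that instant.
So ΔT = g/(αL) = 4.1/(12.6×10⁻⁶ × 2950) = 110.3 °C.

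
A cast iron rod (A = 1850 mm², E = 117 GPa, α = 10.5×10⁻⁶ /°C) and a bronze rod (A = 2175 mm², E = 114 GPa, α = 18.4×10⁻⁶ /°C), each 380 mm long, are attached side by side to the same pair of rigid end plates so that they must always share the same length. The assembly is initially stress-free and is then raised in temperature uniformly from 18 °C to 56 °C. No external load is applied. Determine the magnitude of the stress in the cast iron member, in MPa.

σ ≈ 18.8 MPa (tensile)

Equilibrium of a rigid end plate with no external load gives equal and opposite internal forces ±P in the two members. Since α_{bronze} > α_{cast iron}, heating drives the bronze into compression and the cast iron into tension.
Setting the final lengths equal and cancelling L: (α₁ − α₂)ΔT = P/(A₁E₁) + P/(A₂E₂).
|α₁ − α₂|·ΔT = 7.9×10⁻⁶ × 38 = 0.0003002.
1/(A₁E₁) + 1/(A₂E₂) = 1/(1850×117×10³) + 1/(2175×114×10³) = 8.653×10⁻⁹ N⁻¹.
P = 0.0003002 / 8.653×10⁻⁹ = 34690 N = 34.69 kN.
σ_{cast iron} = P/A₁ = 34690/1850 = 18.75 MPa, tensile.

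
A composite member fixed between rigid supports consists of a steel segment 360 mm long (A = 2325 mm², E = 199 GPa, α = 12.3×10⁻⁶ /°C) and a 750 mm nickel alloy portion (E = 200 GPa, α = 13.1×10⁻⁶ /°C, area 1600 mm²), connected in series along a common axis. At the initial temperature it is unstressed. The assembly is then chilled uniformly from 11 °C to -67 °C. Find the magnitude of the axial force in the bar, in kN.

P ≈ 356 kN (tensile)

If the supports were absent, the total length change would be Σ αᵢΔT Lᵢ = 12.3×10⁻⁶×78×360 + 13.1×10⁻⁶×78×750 = 1.112 mm.
The walls prevent any net length change, so an axial force P (same in every segment) develops. Compatibility: P · Σ Lᵢ/(AᵢEᵢ) = δ_free.
The series flexibility is Σ Lᵢ/(AᵢEᵢ) = 360/(2325×199×10³) + 750/(1600×200×10³) = 3.122×10⁻⁶ mm/N.
So P = 1.112 / 3.122×10⁻⁶ = 356.1 kN, tensile.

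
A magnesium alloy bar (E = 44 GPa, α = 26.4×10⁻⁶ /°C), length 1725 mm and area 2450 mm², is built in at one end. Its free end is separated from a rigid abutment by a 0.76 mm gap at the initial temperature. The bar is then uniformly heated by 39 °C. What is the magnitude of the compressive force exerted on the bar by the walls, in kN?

P ≈ 63.5 kN

Unrestrained expansion: δ_free = αΔT L = 26.4×10⁻⁶ × 39 × 1725 = 1.776 mm.
The gap closes (δ_free > 0.76 mm) and the wall then resists a further 1.776 − 0.76 = 1.016 mm of expansion.
That suppressed elongation corresponds to σ = E·Δ/L = 44×10³ × 1.016/1725 = 25.92 MPa.
P = σA = 25.92 × 2450 = 63.5 kN.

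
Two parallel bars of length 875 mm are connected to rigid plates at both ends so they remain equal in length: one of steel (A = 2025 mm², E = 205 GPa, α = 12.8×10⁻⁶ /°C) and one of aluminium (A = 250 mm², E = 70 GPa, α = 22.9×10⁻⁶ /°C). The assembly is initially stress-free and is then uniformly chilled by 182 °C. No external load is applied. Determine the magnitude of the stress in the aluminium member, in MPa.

The aluminium has the larger α, so on cooling it would change length more than the steel if both were free. The rigid plates force a common final length, so the aluminium is put into tension and the steel into compression, with equal and opposite forces P (no external load).
Equating the net (thermal + elastic) strains gives |α₁ − α₂|·ΔT = P·[1/(A₁E₁) + 1/(A₂E₂)].
|α₁ − α₂|·ΔT = 10.1×10⁻⁶ × 182 = 0.001838.
1/(A₁E₁) + 1/(A₂E₂) = 1/(2025×205×10³) + 1/(250×70×10³) = 5.955×10⁻⁸ N⁻¹.
P = 0.001838 / 5.955×10⁻⁸ = 30870 N = 30.87 kN.
σ_{aluminium} = P/A₂ = 30870/250 = 123.5 MPa, tensile.

σ ≈ 123 MPa (tensile)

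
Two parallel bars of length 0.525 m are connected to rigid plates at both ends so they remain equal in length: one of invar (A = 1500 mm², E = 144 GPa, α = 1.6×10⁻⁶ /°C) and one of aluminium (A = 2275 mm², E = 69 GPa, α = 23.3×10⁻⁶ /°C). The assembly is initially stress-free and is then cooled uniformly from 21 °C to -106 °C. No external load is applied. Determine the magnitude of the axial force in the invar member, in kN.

P ≈ 251 kN (compressive in the invar)

Equilibrium of a rigid end plate with no external load gives equal and opposite internal forces ±P in the two members. Since α_{aluminium} > α_{invar}, cooling drives the aluminium into tension and the invar into compression.
Setting the final lengths equal and cancelling L: (α₁ − α₂)ΔT = P/(A₁E₁) + P/(A₂E₂).
|α₁ − α₂|·ΔT = 21.7×10⁻⁶ × 127 = 0.002756.
1/(A₁E₁) + 1/(A₂E₂) = 1/(1500×144×10³) + 1/(2275×69×10³) = 1.1×10⁻⁸ N⁻¹.
So P = 0.002756 / 1.1×10⁻⁸ = 250.5 kN.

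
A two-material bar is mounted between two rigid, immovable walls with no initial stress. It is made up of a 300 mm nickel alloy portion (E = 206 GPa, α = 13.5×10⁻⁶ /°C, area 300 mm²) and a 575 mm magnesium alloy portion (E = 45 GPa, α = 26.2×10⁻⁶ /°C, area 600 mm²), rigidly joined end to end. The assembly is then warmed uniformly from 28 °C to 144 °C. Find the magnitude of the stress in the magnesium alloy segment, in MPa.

σ ≈ 141 MPa (compressive)

Free thermal expansion of the whole bar: Σ αᵢΔT Lᵢ = 13.5×10⁻⁶×116×300 + 26.2×10⁻⁶×116×575 = 2.217 mm.
The walls prevent any net length change, so an axial force P (same in every segment) develops. Compatibility: P · Σ Lᵢ/(AᵢEᵢ) = δ_free.
Σ Lᵢ/(AᵢEᵢ) = 300/(300×206×10³) + 575/(600×45×10³) = 2.615×10⁻⁵ mm/N.
Hence P = δ_free / Σ(L/AE) = 2.217/2.615×10⁻⁵ = 84.79 kN (compressive).
σ_{magnesium alloy} = P / A = 84790 / 600 = 141.3 MPa.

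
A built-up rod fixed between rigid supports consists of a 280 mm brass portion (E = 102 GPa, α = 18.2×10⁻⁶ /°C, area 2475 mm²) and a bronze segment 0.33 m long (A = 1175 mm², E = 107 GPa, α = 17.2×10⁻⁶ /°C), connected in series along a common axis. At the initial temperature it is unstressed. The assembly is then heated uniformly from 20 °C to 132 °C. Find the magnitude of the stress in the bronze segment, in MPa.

Free thermal expansion of the whole bar: Σ αᵢΔT Lᵢ = 18.2×10⁻⁶×112×280 + 17.2×10⁻⁶×112×330 = 1.206 mm.
Since the ends are fixed, an axial force P builds up, equal in every segment, with P · Σ Lᵢ/(AᵢEᵢ) = δ_free.
Σ Lᵢ/(AᵢEᵢ) = 280/(2475×102×10³) + 330/(1175×107×10³) = 3.734×10⁻⁶ mm/N.
Hence P = δ_free / Σ(L/AE) = 1.206/3.734×10⁻⁶ = 323.1 kN (compressive).
σ_{bronze} = P / A = 323100 / 1175 = 275 MPa.

σ ≈ 275 MPa (compressive)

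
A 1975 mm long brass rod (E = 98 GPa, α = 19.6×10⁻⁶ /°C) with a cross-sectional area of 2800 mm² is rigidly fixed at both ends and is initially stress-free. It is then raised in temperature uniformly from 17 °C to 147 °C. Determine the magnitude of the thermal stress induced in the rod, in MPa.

Because both ends are immovable the net strain is zero, and the suppressed thermal strain is αΔT = 19.6×10⁻⁶ × 130 = 2548×10⁻⁶.
Hence σ = E·αΔT = 98×10³ × 2548×10⁻⁶ = 249.7 MPa, compressive.

σ ≈ 250 MPa (compressive)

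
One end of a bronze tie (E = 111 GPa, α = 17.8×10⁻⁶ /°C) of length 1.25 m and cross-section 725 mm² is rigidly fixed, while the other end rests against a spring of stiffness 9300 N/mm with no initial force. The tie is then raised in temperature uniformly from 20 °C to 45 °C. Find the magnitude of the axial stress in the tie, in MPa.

If the spring were absent the tie would lengthen by αΔT L = 17.8×10⁻⁶ × 25 × 1250 = 0.5563 mm.
With a force P in the spring, the elastic change of the tie is PL/(AE) and that of the spring is P/k; compatibility requires their sum to equal δ_free.
So P = δ_free / [L/(AE) + 1/k] = 0.5563 / [ 1250/(725×111×10³) + 1/(9300) ].
P = 0.5563 / 0.0001231 = 4520 N.
σ = P/A = 4520/725 = 6.235 MPa.

σ ≈ 6.23 MPa (compressive)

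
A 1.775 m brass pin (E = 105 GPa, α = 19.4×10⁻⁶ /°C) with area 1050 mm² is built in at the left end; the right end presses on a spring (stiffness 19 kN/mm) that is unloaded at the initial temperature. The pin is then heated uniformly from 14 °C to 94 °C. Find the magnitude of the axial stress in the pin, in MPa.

σ ≈ 38.2 MPa (compressive)

If the spring were absent the pin would lengthen by αΔT L = 19.4×10⁻⁶ × 80 × 1775 = 2.755 mm.
With a force P in the spring, the elastic change of the pin is PL/(AE) and that of the spring is P/k; compatibility requires their sum to equal δ_free.
So P = δ_free / [L/(AE) + 1/k] = 2.755 / [ 1775/(1050×105×10³) + 1/(19×10³) ].
P = 2.755 / 6.873×10⁻⁵ = 40080 N.
σ = P/A = 40080/1050 = 38.17 MPa.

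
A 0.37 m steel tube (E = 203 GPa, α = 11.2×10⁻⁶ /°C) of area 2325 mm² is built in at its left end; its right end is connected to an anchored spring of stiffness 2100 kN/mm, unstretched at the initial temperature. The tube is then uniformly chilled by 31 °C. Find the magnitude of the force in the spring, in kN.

The unrestrained thermal change is αΔT L = 11.2×10⁻⁶ × 31 × 370 = 0.1285 mm.
Let P be the tensile force in the spring. The tube extends elastically by PL/(AE) and the spring stretches by P/k; together these equal δ_free.
So P = δ_free / [L/(AE) + 1/k] = 0.1285 / [ 370/(2325×203×10³) + 1/(2100×10³) ].
P = 0.1285 / 1.26×10⁻⁶ = 101900 N.

P ≈ 102 kN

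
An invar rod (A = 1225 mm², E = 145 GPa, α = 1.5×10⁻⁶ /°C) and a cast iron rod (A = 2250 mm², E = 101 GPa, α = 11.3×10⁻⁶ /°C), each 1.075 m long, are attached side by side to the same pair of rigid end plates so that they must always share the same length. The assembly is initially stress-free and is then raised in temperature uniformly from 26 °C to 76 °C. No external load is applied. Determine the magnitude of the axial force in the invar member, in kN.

P ≈ 48.9 kN (tensile in the invar)

The cast iron has the larger α, so on heating it would change length more than the invar if both were free. The rigid plates force a common final length, so the cast iron is put into compression and the invar into tension, with equal and opposite forces P (no external load).
Equating the net (thermal + elastic) strains gives |α₁ − α₂|·ΔT = P·[1/(A₁E₁) + 1/(A₂E₂)].
|α₁ − α₂|·ΔT = 9.8×10⁻⁶ × 50 = 0.00049.
1/(A₁E₁) + 1/(A₂E₂) = 1/(1225×145×10³) + 1/(2250×101×10³) = 1.003×10⁻⁸ N⁻¹.
P = 0.00049 / 1.003×10⁻⁸ = 48850 N = 48.85 kN.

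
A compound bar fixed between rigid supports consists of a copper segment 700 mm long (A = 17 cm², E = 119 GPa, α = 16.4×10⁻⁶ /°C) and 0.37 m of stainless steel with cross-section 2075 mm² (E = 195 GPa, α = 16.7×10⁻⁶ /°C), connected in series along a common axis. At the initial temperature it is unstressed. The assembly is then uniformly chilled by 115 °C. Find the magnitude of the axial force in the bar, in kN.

Free thermal contraction of the whole bar: Σ αᵢΔT Lᵢ = 16.4×10⁻⁶×115×700 + 16.7×10⁻⁶×115×370 = 2.031 mm.
The walls prevent any net length change, so an axial force P (same in every segment) develops. Compatibility: P · Σ Lᵢ/(AᵢEᵢ) = δ_free.
The series flexibility is Σ Lᵢ/(AᵢEᵢ) = 700/(1700×119×10³) + 370/(2075×195×10³) = 4.375×10⁻⁶ mm/N.
So P = 2.031 / 4.375×10⁻⁶ = 464.2 kN, tensile.

P ≈ 464 kN (tensile)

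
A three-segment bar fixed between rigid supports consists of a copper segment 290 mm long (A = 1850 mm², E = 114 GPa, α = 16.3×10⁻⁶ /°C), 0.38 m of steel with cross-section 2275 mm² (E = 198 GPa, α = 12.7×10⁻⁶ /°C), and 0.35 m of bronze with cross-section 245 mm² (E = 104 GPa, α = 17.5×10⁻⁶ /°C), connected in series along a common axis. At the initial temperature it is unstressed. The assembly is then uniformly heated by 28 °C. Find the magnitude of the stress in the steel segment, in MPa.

σ ≈ 12.1 MPa (compressive)

With the walls removed the bar would change length by δ_free = Σ αᵢΔT Lᵢ = 16.3×10⁻⁶×28×290 + 12.7×10⁻⁶×28×380 + 17.5×10⁻⁶×28×350 = 0.439 mm.
The rigid supports impose zero overall length change; the single axial force P common to all segments must satisfy P Σ Lᵢ/(AᵢEᵢ) = δ_free.
The series flexibility is Σ Lᵢ/(AᵢEᵢ) = 290/(1850×114×10³) + 380/(2275×198×10³) + 350/(245×104×10³) = 1.595×10⁻⁵ mm/N.
P = 0.439 / 1.595×10⁻⁵ = 27510 N = 27.51 kN, compressive.
σ_{steel} = P / A = 27510 / 2275 = 12.09 MPa.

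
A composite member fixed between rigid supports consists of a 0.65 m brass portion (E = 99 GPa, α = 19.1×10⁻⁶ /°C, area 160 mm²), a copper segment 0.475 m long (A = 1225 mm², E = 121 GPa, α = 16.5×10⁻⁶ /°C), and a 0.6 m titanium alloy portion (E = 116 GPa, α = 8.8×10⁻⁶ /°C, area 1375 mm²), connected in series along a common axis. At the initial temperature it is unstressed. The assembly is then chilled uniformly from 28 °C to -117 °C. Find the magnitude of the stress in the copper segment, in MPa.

With the walls removed the bar would change length by δ_free = Σ αᵢΔT Lᵢ = 19.1×10⁻⁶×145×650 + 16.5×10⁻⁶×145×475 + 8.8×10⁻⁶×145×600 = 3.702 mm.
The walls prevent any net length change, so an axial force P (same in every segment) develops. Compatibility: P · Σ Lᵢ/(AᵢEᵢ) = δ_free.
Σ Lᵢ/(AᵢEᵢ) = 650/(160×99×10³) + 475/(1225×121×10³) + 600/(1375×116×10³) = 4.8×10⁻⁵ mm/N.
Hence P = δ_free / Σ(L/AE) = 3.702/4.8×10⁻⁵ = 77.13 kN (tensile).
σ_{copper} = P / A = 77130 / 1225 = 62.96 MPa.

σ ≈ 63 MPa (tensile)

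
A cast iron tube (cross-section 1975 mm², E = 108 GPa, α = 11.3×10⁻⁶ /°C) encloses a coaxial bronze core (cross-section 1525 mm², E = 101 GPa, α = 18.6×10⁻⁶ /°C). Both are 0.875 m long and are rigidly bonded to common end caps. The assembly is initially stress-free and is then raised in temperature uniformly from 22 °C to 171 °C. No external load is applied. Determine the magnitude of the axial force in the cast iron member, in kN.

Equilibrium of a rigid end plate with no external load gives equal and opposite internal forces ±P in the two members. Since α_{bronze} > α_{cast iron}, heating drives the bronze into compression and the cast iron into tension.
Equating the net (thermal + elastic) strains gives |α₁ − α₂|·ΔT = P·[1/(A₁E₁) + 1/(A₂E₂)].
|α₁ − α₂|·ΔT = 7.3×10⁻⁶ × 149 = 0.001088.
1/(A₁E₁) + 1/(A₂E₂) = 1/(1975×108×10³) + 1/(1525×101×10³) = 1.118×10⁻⁸ N⁻¹.
P = 0.001088 / 1.118×10⁻⁸ = 97280 N = 97.28 kN.

P ≈ 97.3 kN (tensile in the cast iron)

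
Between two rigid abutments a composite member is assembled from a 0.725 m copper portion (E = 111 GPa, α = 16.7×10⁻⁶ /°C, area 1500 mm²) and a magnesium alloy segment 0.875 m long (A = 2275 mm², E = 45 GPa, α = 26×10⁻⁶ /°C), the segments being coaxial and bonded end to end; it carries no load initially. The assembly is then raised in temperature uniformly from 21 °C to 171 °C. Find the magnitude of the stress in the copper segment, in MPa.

If the supports were absent, the total length change would be Σ αᵢΔT Lᵢ = 16.7×10⁻⁶×150×725 + 26×10⁻⁶×150×875 = 5.229 mm.
The walls prevent any net length change, so an axial force P (same in every segment) develops. Compatibility: P · Σ Lᵢ/(AᵢEᵢ) = δ_free.
Σ Lᵢ/(AᵢEᵢ) = 725/(1500×111×10³) + 875/(2275×45×10³) = 1.29×10⁻⁵ mm/N.
Hence P = δ_free / Σ(L/AE) = 5.229/1.29×10⁻⁵ = 405.3 kN (compressive).
σ_{copper} = P / A = 405300 / 1500 = 270.2 MPa.

σ ≈ 270 MPa (compressive)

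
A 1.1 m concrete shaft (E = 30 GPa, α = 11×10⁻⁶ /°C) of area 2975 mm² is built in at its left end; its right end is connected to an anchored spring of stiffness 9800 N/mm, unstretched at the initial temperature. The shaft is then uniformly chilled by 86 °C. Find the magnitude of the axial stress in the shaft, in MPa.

If the spring were absent the shaft would shorten by αΔT L = 11×10⁻⁶ × 86 × 1100 = 1.041 mm.
Let P be the tensile force in the spring. The shaft extends elastically by PL/(AE) and the spring stretches by P/k; together these equal δ_free.
P [ L/(AE) + 1/k ] = δ_free → P [ 1100/(2975×30×10³) + 1/(9800) ] = 1.041.
P = 1.041 / 0.0001144 = 9099 N.
σ = P/A = 9099/2975 = 3.058 MPa.

σ ≈ 3.06 MPa (tensile)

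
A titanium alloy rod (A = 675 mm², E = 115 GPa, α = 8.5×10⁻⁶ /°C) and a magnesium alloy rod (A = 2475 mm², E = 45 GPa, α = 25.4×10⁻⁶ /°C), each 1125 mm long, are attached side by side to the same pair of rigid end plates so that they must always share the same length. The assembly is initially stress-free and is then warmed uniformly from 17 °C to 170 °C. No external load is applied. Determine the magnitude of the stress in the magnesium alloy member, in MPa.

σ ≈ 47.8 MPa (compressive)

Equilibrium of a rigid end plate with no external load gives equal and opposite internal forces ±P in the two members. Since α_{magnesium alloy} > α_{titanium alloy}, heating drives the magnesium alloy into compression and the titanium alloy into tension.
Setting the final lengths equal and cancelling L: (α₁ − α₂)ΔT = P/(A₁E₁) + P/(A₂E₂).
|α₁ − α₂|·ΔT = 16.9×10⁻⁶ × 153 = 0.002586.
1/(A₁E₁) + 1/(A₂E₂) = 1/(675×115×10³) + 1/(2475×45×10³) = 2.186×10⁻⁸ N⁻¹.
P = 0.002586 / 2.186×10⁻⁸ = 118300 N = 118.3 kN.
σ_{magnesium alloy} = P/A₂ = 118300/2475 = 47.79 MPa, compressive.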